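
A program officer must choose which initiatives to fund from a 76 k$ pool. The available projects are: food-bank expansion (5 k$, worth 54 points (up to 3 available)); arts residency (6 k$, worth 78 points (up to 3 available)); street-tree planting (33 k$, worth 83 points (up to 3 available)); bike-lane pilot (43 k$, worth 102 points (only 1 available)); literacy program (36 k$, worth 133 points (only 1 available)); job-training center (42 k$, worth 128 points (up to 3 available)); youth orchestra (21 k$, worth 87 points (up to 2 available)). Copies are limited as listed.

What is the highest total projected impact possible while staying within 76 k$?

Best packing: 3×food-bank expansion + 3×arts residency + 2×youth orchestra — 75 k$, 570 total.
Nothing else within 76 k$ beats 570.

570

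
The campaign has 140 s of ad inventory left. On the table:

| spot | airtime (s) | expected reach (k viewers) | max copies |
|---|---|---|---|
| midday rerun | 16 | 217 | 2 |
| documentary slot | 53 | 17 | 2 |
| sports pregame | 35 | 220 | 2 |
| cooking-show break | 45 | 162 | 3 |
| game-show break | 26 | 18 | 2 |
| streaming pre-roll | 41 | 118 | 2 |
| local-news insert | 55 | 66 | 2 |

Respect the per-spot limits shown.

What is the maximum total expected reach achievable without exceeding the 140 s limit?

892

Ranking by ratio (expected reach/s): midday rerun 13.56, sports pregame 6.29, cooking-show break 3.60.
2×midday rerun + 2×sports pregame + game-show break uses 128 of the 140 s and totals 892.
No other feasible combination exceeds 892.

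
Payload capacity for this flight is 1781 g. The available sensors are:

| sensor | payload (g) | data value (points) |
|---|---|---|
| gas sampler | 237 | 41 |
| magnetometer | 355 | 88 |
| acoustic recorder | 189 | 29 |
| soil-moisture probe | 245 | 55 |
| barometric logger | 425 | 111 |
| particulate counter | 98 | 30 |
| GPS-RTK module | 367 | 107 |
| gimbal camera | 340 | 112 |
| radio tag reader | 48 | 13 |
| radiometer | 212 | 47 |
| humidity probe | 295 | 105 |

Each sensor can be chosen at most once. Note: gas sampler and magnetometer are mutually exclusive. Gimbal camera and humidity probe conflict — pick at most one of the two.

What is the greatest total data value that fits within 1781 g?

Taking magnetometer + barometric logger + particulate counter + GPS-RTK module + radiometer + humidity probe: 1752 g used, 488 in data value.
The spare 29 g is too small for any remaining sensor, and no feasible exchange beats 488.

488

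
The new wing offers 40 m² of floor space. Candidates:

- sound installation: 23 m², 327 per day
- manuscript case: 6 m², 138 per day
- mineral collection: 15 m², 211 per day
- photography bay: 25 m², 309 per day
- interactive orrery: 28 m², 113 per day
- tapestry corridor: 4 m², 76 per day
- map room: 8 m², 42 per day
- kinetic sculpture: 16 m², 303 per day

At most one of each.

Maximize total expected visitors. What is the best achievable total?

Filling by ratio: manuscript case + tapestry corridor + map room + kinetic sculpture for 559, with 6 m² left unused.
Replace tapestry corridor and map room with mineral collection: the trade gains 93 net, giving 652 at 37 m².

652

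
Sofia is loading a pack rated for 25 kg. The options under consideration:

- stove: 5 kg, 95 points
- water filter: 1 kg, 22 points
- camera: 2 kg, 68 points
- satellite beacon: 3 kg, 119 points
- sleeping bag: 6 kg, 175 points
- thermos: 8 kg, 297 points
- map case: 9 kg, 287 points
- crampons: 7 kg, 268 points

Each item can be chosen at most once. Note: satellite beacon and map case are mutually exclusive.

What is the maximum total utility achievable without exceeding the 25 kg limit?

881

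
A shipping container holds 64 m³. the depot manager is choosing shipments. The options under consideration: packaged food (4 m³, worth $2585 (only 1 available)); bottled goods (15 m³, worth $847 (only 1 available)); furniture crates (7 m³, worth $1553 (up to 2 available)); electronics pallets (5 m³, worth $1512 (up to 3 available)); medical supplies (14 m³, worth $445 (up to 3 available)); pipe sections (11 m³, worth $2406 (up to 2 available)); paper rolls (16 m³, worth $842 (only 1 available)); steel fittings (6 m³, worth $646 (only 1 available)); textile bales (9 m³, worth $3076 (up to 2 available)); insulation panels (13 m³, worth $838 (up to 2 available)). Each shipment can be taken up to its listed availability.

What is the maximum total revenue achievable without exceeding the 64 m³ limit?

The ratio ordering already packs tightly: packaged food + 2×furniture crates + 3×electronics pallets + pipe sections + 2×textile bales, 62 m³, 18785.

18785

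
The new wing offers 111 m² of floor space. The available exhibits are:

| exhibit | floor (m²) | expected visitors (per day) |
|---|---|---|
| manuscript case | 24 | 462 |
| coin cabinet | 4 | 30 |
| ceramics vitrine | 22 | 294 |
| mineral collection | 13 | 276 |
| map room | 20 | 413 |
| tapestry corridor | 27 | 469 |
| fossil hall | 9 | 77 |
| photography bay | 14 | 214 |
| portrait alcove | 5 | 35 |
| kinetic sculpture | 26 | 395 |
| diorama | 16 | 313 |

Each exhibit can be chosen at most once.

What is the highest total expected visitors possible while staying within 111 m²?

2015

The ratio heuristic lands on manuscript case + mineral collection + map room + tapestry corridor + fossil hall + diorama (2010) but leaves 2 m² idle.
The 25 m² tied up in fossil hall and diorama is better spent on kinetic sculpture — total rises to 2015 (110 m²).
Every other selection either busts 111 m² or fails to beat 2015.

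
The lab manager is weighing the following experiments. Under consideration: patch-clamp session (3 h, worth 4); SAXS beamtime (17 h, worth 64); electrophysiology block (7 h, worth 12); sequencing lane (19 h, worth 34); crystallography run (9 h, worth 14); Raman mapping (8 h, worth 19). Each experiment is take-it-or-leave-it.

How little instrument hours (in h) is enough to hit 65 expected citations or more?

20

Need the lightest bundle worth ≥ 65.
Taking patch-clamp session + SAXS beamtime gives 68 (≥ 65) for 20 h.
Below 20 h the best achievable stays under 65.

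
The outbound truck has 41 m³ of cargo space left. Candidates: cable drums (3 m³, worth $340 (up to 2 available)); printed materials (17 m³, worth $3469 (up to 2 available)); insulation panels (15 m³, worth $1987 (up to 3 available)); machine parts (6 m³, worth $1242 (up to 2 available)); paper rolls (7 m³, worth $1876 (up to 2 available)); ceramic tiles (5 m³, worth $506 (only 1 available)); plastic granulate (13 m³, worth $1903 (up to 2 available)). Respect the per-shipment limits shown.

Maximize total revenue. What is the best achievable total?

8814

By revenue per m³: paper rolls 268.00, machine parts 207.00, printed materials 204.06, plastic granulate 146.38 lead.
The ratio heuristic lands on 2×machine parts + 2×paper rolls + plastic granulate (8139) but leaves 2 m³ idle.
The 32 m³ tied up in 2×machine parts and paper rolls and plastic granulate is better spent on 2×printed materials — total rises to 8814 (41 m³).
No other feasible combination exceeds 8814.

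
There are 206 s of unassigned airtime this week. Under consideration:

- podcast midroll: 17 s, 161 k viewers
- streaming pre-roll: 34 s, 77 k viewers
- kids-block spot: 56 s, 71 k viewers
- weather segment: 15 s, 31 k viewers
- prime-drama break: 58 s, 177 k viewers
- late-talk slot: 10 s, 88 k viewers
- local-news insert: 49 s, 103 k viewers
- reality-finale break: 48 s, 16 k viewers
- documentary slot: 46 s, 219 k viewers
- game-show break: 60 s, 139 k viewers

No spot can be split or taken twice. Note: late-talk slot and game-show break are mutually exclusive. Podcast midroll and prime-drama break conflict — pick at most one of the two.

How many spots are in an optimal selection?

5

Optimal total is 699.
podcast midroll + streaming pre-roll + local-news insert + documentary slot + game-show break hits 699 at 206 s.
Any selection reaching 699 contains exactly 5 spots.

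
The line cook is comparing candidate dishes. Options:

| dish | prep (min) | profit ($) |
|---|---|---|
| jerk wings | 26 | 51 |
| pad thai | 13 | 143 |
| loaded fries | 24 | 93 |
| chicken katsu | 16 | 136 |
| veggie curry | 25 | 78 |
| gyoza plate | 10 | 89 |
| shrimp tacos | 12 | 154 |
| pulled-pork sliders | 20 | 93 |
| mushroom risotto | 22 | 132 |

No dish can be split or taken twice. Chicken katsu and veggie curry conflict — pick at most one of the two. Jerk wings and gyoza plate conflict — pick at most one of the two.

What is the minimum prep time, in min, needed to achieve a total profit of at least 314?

35

Need the lightest bundle worth ≥ 314.
pad thai + gyoza plate + shrimp tacos reaches 386 using 35 min.
No combination under 35 min hits 314.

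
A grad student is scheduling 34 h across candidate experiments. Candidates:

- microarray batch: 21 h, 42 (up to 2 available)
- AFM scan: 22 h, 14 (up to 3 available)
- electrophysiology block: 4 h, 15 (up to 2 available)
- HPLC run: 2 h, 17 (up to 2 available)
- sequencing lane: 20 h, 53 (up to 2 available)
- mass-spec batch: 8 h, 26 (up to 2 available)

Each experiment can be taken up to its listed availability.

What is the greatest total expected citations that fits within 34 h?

117

Filling by ratio: 2×electrophysiology block + 2×HPLC run + 2×mass-spec batch for 116, with 6 h left unused.
Dropping 2×mass-spec batch frees 16 h; slotting in sequencing lane (20 h) lifts the total to 117 at 32 h.
No other feasible combination exceeds 117.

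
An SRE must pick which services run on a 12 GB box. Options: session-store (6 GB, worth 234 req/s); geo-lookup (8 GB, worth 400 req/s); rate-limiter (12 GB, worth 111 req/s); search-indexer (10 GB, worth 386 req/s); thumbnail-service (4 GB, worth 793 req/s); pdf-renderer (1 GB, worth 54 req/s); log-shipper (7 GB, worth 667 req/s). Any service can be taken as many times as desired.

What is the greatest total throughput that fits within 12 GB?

2379

Best packing: 3×thumbnail-service — 12 GB, 2379 total.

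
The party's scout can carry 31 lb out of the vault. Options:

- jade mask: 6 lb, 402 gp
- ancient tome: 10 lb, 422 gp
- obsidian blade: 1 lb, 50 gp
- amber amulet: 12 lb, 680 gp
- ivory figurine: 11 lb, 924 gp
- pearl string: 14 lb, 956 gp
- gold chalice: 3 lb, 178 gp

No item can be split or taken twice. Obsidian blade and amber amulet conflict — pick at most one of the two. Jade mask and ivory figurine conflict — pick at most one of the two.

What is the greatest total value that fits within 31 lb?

Best packing: obsidian blade + ivory figurine + pearl string + gold chalice — 29 lb, 2108 total.
An exhaustive check of the 128 subsets confirms 2108.

2108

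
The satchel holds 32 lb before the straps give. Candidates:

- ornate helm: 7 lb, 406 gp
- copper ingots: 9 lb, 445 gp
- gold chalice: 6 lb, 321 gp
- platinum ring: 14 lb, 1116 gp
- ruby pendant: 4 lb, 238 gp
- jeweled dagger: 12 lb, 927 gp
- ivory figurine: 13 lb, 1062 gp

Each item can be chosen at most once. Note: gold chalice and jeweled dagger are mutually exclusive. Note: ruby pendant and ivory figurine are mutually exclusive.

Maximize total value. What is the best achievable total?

Taking ornate helm + jeweled dagger + ivory figurine: 32 lb used, 2395 in value.
Runner-up platinum ring + ruby pendant + jeweled dagger tops out at 2281.

2395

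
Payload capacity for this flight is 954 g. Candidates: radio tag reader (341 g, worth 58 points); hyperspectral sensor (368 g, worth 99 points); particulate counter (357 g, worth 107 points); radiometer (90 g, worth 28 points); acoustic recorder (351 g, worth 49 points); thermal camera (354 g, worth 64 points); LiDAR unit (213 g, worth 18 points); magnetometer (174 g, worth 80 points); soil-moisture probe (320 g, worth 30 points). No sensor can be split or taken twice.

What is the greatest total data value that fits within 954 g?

A density-first pass picks particulate counter + radiometer + magnetometer + soil-moisture probe — 245 at 941 g.
Replace radiometer and soil-moisture probe with hyperspectral sensor: the trade gains 41 net, giving 286 at 899 g.

286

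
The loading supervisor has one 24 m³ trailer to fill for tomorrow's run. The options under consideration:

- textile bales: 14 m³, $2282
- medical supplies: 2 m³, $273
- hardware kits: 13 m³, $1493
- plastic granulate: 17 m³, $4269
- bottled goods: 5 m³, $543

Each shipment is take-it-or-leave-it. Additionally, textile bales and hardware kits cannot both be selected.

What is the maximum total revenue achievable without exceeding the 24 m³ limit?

Best packing: medical supplies + plastic granulate + bottled goods — 24 m³, 5085 total.
The closest alternative, plastic granulate + bottled goods, reaches only 4812.

5085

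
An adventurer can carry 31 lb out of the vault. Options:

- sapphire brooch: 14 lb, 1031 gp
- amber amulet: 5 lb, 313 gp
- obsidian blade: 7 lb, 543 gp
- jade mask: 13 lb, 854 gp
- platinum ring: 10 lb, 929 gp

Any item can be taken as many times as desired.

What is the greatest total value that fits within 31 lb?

2787

Taking 3×platinum ring: 30 lb used, 2787 in value.
That's the maximum — no swap from here does better than 2787.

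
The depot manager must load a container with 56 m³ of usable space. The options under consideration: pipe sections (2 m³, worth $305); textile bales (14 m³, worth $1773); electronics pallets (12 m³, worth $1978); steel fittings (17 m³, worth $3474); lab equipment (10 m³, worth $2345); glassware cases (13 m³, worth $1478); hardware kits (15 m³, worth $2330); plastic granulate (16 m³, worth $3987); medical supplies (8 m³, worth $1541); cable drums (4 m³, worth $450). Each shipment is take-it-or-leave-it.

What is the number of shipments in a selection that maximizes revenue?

5

The maximum revenue within 56 m³ is 11797.
steel fittings + lab equipment + plastic granulate + medical supplies + cable drums hits 11797 at 55 m³.
Any selection reaching 11797 contains exactly 5 shipments.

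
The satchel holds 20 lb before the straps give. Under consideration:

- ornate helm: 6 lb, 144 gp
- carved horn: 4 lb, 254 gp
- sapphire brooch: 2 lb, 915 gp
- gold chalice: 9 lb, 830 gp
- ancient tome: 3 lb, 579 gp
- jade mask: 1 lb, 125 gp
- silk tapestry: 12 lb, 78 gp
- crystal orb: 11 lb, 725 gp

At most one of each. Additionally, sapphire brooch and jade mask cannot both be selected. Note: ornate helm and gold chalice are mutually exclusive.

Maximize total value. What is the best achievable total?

By value per lb: sapphire brooch 457.50, ancient tome 193.00, jade mask 125.00, gold chalice 92.22 lead.
Carved horn + sapphire brooch + gold chalice + ancient tome uses 18 of the 20 lb and totals 2578.
Next best is carved horn + sapphire brooch + ancient tome + crystal orb at 2473 (20 lb) — short by 105.

2578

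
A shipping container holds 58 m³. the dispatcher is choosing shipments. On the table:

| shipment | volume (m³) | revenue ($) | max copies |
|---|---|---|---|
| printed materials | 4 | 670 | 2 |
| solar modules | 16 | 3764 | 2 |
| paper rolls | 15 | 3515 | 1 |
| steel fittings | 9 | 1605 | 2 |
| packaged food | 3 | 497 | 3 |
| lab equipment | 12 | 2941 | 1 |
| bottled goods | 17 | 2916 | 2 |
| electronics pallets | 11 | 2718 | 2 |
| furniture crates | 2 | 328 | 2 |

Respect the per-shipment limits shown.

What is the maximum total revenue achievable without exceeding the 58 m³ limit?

13761

A density-first pass picks 2×printed materials + solar modules + lab equipment + 2×electronics pallets — 13481 at 58 m³.
But 2×solar modules + paper rolls + electronics pallets fits in 58 m³ and reaches 13761.
No other feasible combination exceeds 13761.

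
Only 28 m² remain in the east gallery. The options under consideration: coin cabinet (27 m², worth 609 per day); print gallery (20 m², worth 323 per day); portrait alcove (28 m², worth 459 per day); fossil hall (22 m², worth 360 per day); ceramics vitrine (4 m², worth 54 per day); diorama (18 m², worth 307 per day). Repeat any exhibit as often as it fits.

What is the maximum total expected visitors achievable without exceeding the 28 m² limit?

609

Density check — coin cabinet 22.56, diorama 17.06, portrait alcove 16.39 are the best per m².
The ratio ordering already packs tightly: coin cabinet, 27 m², 609.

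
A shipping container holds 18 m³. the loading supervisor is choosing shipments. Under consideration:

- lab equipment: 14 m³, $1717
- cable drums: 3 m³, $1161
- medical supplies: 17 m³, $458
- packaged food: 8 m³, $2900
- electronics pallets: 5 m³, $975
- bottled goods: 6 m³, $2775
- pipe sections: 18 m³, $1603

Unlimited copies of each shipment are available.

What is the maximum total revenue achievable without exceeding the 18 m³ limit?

8325

Best packing: 3×bottled goods — 18 m³, 8325 total.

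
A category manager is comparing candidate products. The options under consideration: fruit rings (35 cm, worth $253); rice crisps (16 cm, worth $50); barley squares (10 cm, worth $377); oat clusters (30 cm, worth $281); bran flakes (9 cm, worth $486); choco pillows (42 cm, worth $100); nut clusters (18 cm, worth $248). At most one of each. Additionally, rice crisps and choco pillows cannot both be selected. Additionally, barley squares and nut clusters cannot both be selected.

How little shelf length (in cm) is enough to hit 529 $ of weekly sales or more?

19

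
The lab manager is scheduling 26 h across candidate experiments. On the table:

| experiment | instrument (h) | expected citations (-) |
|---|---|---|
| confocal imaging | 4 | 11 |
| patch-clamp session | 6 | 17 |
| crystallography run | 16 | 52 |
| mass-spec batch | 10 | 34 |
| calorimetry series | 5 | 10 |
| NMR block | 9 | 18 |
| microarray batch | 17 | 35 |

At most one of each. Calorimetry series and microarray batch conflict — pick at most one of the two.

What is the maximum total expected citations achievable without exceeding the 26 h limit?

Density check — mass-spec batch 3.40, crystallography run 3.25, patch-clamp session 2.83, confocal imaging 2.75 are the best per h.
Taking crystallography run + mass-spec batch: 26 h used, 86 in expected citations.
Every other selection either busts 26 h or breaks a pairing rule or fails to beat 86.

86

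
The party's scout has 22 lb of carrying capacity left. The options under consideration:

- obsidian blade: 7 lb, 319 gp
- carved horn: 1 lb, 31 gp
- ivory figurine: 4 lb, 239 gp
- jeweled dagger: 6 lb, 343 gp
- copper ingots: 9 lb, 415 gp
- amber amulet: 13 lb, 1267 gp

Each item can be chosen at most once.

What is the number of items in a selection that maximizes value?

2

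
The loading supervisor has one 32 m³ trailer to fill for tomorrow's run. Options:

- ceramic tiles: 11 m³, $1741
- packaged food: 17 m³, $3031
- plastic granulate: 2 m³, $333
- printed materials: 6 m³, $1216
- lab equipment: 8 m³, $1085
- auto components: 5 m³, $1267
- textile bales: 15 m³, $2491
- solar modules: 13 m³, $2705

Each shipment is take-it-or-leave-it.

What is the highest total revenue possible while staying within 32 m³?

6273

Filling by ratio: plastic granulate + printed materials + auto components + solar modules for 5521, with 6 m³ left unused.
Replace plastic granulate with lab equipment: the trade gains 752 net, giving 6273 at 32 m³.
Runner-up packaged food + plastic granulate + solar modules tops out at 6069.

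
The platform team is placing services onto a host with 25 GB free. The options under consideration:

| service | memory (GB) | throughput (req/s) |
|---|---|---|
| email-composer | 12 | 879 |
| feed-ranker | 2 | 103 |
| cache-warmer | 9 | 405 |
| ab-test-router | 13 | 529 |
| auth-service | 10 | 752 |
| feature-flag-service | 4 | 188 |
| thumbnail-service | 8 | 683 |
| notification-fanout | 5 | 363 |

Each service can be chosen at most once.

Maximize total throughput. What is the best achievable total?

1925

Taking the top-ratio services first gives feed-ranker + auth-service + thumbnail-service + notification-fanout for 1901 (25 GB).
The 12 GB tied up in feed-ranker and auth-service is better spent on email-composer — total rises to 1925 (25 GB).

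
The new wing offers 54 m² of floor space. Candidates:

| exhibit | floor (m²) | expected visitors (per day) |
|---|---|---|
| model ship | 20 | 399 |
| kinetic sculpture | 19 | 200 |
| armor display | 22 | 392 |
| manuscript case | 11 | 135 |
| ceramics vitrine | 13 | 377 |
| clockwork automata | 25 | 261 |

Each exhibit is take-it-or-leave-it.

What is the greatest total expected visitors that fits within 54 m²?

976

Taking the top-ratio exhibits first gives model ship + manuscript case + ceramics vitrine for 911 (44 m²).
Dropping manuscript case frees 11 m²; slotting in kinetic sculpture (19 m²) lifts the total to 976 at 52 m².
Next best is kinetic sculpture + armor display + ceramics vitrine at 969 (54 m²) — short by 7.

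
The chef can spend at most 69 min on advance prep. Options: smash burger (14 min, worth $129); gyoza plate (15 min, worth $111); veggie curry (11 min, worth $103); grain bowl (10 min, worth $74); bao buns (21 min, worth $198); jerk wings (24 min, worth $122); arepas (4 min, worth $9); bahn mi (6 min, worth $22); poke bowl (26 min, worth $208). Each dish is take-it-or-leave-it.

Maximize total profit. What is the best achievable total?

583

The ratio heuristic lands on smash burger + gyoza plate + veggie curry + bao buns + bahn mi (563) but leaves 2 min idle.
A better packing is veggie curry + grain bowl + bao buns + poke bowl: 68 min, total 583.
Every other selection either busts 69 min or fails to beat 583.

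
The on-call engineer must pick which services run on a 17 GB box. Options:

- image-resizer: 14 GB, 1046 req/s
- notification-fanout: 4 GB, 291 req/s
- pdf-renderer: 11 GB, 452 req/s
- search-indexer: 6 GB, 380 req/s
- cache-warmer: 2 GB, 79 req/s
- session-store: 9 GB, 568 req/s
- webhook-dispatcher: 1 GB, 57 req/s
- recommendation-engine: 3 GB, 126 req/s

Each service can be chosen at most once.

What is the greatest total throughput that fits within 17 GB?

1182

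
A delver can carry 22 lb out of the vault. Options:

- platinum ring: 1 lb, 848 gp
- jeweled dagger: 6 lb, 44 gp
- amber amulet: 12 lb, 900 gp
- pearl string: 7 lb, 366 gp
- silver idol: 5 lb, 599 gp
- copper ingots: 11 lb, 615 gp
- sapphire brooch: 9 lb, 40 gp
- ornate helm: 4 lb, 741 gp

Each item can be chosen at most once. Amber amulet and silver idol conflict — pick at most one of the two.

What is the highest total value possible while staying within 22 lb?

2803

Density check — platinum ring 848.00, ornate helm 185.25, silver idol 119.80, amber amulet 75.00 are the best per lb.
Platinum ring + silver idol + copper ingots + ornate helm uses 21 of the 22 lb and totals 2803.
Nothing else feasible within 22 lb beats 2803.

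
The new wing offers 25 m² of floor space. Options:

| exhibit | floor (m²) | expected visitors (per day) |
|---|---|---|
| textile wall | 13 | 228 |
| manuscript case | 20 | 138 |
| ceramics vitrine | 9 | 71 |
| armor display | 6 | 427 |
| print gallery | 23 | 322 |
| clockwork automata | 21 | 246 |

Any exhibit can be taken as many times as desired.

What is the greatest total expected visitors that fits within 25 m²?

1708

4×armor display uses 24 of the 25 m² and totals 1708.
Nothing else within 25 m² beats 1708.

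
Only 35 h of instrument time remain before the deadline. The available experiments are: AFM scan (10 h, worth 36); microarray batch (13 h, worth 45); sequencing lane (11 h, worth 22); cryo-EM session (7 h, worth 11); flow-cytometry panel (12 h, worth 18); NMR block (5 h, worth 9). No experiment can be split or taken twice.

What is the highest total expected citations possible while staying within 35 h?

103

Ranking by ratio (expected citations/h): AFM scan 3.60, microarray batch 3.46, sequencing lane 2.00, NMR block 1.80.
Taking AFM scan + microarray batch + sequencing lane: 34 h used, 103 in expected citations.
An exhaustive check of the 64 subsets confirms 103.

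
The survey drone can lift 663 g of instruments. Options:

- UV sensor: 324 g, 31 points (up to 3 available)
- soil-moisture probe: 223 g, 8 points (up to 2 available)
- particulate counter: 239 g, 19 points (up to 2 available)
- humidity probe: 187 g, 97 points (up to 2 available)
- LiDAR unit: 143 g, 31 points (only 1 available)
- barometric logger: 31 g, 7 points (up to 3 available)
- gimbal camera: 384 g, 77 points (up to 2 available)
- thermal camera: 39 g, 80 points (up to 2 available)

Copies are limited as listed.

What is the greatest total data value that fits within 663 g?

399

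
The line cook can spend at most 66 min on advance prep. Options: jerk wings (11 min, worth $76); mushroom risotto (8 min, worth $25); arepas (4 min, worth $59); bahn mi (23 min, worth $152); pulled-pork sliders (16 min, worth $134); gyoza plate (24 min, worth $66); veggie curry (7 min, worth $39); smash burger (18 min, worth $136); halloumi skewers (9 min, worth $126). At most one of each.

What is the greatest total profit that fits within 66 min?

Density check — arepas 14.75, halloumi skewers 14.00, pulled-pork sliders 8.38 are the best per min.
Jerk wings + arepas + pulled-pork sliders + veggie curry + smash burger + halloumi skewers uses 65 of the 66 min and totals 570.
Next best is jerk wings + mushroom risotto + arepas + pulled-pork sliders + smash burger + halloumi skewers at 556 (66 min) — short by 14.

570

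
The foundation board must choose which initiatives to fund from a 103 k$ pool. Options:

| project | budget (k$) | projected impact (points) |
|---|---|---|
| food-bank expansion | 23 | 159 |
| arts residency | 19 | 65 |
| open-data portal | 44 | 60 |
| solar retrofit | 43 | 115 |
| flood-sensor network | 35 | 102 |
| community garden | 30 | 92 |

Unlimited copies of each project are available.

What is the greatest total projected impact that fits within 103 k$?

636

The ratio ordering already packs tightly: 4×food-bank expansion, 92 k$, 636.
Nothing else within 103 k$ beats 636.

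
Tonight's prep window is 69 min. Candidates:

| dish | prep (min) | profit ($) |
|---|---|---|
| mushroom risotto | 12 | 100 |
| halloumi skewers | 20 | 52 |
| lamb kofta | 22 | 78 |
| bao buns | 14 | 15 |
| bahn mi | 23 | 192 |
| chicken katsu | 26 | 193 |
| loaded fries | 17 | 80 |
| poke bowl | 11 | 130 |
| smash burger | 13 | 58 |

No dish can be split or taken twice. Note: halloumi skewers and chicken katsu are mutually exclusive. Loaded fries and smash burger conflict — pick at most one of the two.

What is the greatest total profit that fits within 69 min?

Greedy by ratio would take mushroom risotto + bahn mi + loaded fries + poke bowl: 63 min used, total 502.
Dropping mushroom risotto and loaded fries frees 29 min; slotting in chicken katsu (26 min) lifts the total to 515 at 60 min.

515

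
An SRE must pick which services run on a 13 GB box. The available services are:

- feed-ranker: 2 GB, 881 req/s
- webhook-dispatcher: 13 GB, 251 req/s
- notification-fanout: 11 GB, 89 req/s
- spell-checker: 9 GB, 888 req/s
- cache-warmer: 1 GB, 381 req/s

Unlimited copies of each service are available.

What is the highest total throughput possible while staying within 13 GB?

5667

Taking 6×feed-ranker + cache-warmer: 13 GB used, 5667 in throughput.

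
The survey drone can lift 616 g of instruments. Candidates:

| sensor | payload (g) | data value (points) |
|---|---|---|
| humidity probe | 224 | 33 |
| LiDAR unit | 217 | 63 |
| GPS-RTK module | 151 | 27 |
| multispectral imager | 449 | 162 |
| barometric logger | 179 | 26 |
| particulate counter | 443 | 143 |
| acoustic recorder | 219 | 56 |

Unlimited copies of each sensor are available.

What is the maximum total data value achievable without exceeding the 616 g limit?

GPS-RTK module + multispectral imager uses 600 of the 616 g and totals 189.
No other feasible combination exceeds 189.

189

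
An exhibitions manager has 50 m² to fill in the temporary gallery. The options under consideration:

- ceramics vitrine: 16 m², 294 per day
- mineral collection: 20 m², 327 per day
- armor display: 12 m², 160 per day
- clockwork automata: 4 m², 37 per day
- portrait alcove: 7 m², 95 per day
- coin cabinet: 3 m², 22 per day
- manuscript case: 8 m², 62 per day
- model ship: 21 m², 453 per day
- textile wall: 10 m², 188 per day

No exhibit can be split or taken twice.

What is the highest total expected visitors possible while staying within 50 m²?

957

By expected visitors per m²: model ship 21.57, textile wall 18.80, ceramics vitrine 18.38, mineral collection 16.35 lead.
The ratio ordering already packs tightly: ceramics vitrine + coin cabinet + model ship + textile wall, 50 m², 957.
An exhaustive check of the 512 subsets confirms 957.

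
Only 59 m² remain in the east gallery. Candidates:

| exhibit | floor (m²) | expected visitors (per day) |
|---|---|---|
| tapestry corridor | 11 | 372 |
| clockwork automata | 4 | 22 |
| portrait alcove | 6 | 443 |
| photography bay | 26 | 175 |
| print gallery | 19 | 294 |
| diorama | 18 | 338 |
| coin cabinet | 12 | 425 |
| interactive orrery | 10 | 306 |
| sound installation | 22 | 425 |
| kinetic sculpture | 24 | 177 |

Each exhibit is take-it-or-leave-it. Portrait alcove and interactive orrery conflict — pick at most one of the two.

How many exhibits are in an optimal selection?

5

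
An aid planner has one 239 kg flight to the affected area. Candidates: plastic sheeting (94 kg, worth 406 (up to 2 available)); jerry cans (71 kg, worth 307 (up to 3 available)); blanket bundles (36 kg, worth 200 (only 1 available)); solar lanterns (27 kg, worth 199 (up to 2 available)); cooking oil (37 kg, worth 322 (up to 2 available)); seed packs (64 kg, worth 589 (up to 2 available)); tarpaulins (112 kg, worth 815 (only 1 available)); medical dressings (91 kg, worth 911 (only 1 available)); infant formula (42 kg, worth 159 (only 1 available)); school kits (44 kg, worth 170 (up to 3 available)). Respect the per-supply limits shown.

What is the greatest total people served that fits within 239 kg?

Density check — medical dressings 10.01, seed packs 9.20, cooking oil 8.70 are the best per kg.
Taking the top-ratio supplies first gives 2×seed packs + medical dressings for 2089 (219 kg).
Replace seed packs with 2×cooking oil: the trade gains 55 net, giving 2144 at 229 kg.
Every other selection either busts 239 kg or exceeds an availability limit or fails to beat 2144.

2144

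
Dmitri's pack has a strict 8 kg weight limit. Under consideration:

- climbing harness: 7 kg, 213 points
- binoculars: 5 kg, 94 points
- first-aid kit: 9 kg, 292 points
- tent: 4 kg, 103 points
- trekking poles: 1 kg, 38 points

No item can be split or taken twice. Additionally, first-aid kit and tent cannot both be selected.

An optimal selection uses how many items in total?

Best achievable utility is 251.
One optimal bundle: climbing harness + trekking poles (8 kg).
All optima have 2 items.

2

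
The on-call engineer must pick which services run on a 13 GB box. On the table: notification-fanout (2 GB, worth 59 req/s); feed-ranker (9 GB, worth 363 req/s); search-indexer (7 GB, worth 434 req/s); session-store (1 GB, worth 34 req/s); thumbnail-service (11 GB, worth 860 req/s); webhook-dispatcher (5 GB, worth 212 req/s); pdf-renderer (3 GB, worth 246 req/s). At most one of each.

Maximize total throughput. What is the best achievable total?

By throughput per GB: pdf-renderer 82.00, thumbnail-service 78.18, search-indexer 62.00, webhook-dispatcher 42.40 lead.
Taking the top-ratio services first gives notification-fanout + search-indexer + session-store + pdf-renderer for 773 (13 GB).
The 11 GB tied up in search-indexer and session-store and pdf-renderer is better spent on thumbnail-service — total rises to 919 (13 GB).
That's the maximum — no swap from here does better than 919.

919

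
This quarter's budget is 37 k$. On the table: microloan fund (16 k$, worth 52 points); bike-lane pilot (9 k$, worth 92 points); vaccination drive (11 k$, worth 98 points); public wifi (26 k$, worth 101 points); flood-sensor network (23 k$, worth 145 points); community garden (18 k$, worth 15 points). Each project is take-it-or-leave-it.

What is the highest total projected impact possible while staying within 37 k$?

Greedy by ratio would take microloan fund + bike-lane pilot + vaccination drive: 36 k$ used, total 242.
Dropping microloan fund and bike-lane pilot frees 25 k$; slotting in flood-sensor network (23 k$) lifts the total to 243 at 34 k$.
Next best is microloan fund + bike-lane pilot + vaccination drive at 242 (36 k$) — short by 1.

243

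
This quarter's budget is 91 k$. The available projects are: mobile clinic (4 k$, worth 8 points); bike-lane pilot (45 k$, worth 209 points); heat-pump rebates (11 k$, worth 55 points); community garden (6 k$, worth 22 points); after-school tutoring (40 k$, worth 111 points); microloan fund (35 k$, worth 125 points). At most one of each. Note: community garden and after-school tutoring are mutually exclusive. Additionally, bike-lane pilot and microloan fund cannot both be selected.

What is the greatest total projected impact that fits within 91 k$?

A density-first pass picks mobile clinic + bike-lane pilot + heat-pump rebates + community garden — 294 at 66 k$.
Replace heat-pump rebates and community garden with after-school tutoring: the trade gains 34 net, giving 328 at 89 k$.

328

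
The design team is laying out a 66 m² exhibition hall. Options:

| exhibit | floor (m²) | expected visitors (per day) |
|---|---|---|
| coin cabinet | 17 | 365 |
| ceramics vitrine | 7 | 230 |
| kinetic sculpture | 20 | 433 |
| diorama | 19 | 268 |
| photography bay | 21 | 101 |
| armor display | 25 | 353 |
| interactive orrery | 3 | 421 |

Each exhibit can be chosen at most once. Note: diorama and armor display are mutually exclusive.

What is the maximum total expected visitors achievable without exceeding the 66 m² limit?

Ranking by ratio (expected visitors/m²): interactive orrery 140.33, ceramics vitrine 32.86, kinetic sculpture 21.65, coin cabinet 21.47.
Best packing: coin cabinet + ceramics vitrine + kinetic sculpture + diorama + interactive orrery — 66 m², 1717 total.
Runner-up coin cabinet + kinetic sculpture + armor display + interactive orrery tops out at 1572.

1717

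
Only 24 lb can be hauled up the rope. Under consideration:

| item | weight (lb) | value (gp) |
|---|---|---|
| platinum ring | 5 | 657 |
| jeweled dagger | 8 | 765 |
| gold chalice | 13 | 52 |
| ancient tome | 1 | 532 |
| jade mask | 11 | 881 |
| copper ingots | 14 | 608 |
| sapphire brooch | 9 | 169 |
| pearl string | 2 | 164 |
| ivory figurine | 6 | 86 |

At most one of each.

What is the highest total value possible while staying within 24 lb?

2342

Filling by ratio: platinum ring + jeweled dagger + ancient tome + pearl string + ivory figurine for 2204, with 2 lb left unused.
Dropping platinum ring and ivory figurine frees 11 lb; slotting in jade mask (11 lb) lifts the total to 2342 at 22 lb.
Next best is platinum ring + jeweled dagger + jade mask at 2303 (24 lb) — short by 39.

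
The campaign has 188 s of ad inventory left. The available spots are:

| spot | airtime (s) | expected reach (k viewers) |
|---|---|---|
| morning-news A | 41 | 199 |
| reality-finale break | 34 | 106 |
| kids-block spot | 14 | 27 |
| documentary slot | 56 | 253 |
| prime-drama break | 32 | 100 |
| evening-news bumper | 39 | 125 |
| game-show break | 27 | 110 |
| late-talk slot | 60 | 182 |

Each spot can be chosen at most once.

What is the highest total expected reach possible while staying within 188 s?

744

Ranking by ratio (expected reach/s): morning-news A 4.85, documentary slot 4.52, game-show break 4.07.
A density-first pass picks morning-news A + kids-block spot + documentary slot + evening-news bumper + game-show break — 714 at 177 s.
Dropping kids-block spot and evening-news bumper frees 53 s; slotting in late-talk slot (60 s) lifts the total to 744 at 184 s.
The closest alternative, morning-news A + kids-block spot + documentary slot + evening-news bumper + game-show break, reaches only 714.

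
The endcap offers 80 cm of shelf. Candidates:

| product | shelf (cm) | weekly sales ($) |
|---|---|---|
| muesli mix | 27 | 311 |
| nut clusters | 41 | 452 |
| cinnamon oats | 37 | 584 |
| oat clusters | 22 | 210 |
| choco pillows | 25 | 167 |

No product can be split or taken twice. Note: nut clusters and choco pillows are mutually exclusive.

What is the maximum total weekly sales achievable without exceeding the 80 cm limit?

1036

Ranking by ratio (weekly sales/cm): cinnamon oats 15.78, muesli mix 11.52, nut clusters 11.02.
The ratio heuristic lands on muesli mix + cinnamon oats (895) but leaves 16 cm idle.
The 27 cm tied up in muesli mix is better spent on nut clusters — total rises to 1036 (78 cm).
Every other selection either busts 80 cm or breaks a pairing rule or fails to beat 1036.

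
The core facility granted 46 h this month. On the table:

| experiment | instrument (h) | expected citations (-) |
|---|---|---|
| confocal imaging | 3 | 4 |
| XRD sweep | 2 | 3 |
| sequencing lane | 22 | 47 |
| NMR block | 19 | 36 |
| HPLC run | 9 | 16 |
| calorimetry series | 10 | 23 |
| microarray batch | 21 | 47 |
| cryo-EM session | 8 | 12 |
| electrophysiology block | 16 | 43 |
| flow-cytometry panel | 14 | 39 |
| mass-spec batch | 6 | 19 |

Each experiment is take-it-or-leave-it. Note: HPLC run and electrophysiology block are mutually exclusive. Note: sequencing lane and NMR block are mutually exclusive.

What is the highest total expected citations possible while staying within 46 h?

124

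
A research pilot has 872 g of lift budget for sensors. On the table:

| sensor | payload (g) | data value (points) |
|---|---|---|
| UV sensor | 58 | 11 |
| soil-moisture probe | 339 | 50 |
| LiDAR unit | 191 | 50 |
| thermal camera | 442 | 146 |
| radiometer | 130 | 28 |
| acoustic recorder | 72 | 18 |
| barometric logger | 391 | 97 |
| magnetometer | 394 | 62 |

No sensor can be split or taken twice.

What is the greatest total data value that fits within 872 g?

243

Ranking by ratio (data value/g): thermal camera 0.33, LiDAR unit 0.26, acoustic recorder 0.25.
The ratio heuristic lands on LiDAR unit + thermal camera + radiometer + acoustic recorder (242) but leaves 37 g idle.
Replace LiDAR unit and radiometer and acoustic recorder with barometric logger: the trade gains 1 net, giving 243 at 833 g.
The closest alternative, LiDAR unit + thermal camera + radiometer + acoustic recorder, reaches only 242.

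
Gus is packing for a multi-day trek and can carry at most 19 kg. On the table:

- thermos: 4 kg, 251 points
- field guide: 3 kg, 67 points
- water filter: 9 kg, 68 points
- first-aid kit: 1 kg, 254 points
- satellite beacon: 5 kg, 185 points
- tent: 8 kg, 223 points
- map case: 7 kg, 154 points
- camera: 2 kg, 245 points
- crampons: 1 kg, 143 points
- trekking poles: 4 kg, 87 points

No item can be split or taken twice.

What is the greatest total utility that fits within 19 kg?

1183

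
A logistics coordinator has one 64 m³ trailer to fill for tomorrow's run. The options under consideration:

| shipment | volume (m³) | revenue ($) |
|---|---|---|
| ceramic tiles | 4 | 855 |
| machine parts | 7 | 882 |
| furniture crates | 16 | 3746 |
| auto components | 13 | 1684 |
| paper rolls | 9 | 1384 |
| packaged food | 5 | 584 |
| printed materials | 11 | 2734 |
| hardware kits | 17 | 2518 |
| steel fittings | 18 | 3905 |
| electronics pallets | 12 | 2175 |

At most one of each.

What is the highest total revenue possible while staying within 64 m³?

Filling by ratio: ceramic tiles + furniture crates + printed materials + steel fittings + electronics pallets for 13415, with 3 m³ left unused.
Replace ceramic tiles with machine parts: the trade gains 27 net, giving 13442 at 64 m³.
Nothing else within 64 m³ beats 13442.

13442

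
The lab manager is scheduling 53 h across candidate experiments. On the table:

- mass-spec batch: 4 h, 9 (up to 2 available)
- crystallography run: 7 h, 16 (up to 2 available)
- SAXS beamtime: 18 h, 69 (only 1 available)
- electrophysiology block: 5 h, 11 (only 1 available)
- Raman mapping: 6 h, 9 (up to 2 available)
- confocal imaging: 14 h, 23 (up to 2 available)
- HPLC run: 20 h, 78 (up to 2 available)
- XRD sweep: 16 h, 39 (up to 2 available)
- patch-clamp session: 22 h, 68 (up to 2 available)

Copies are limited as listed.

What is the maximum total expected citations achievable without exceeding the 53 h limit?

185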